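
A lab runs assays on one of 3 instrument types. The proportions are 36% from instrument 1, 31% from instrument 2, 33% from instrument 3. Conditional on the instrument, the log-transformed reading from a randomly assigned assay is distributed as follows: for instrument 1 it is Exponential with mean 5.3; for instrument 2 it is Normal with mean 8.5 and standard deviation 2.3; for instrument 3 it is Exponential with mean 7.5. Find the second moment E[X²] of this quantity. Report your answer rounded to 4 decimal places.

For each component E[X²] = Var + (mean)², giving 1: 56.18; 2: 77.54; 3: 112.5.
Overall E[X²] = 0.36·56.18 + 0.31·77.54 + 0.33·112.5 = 81.3872.

81.3872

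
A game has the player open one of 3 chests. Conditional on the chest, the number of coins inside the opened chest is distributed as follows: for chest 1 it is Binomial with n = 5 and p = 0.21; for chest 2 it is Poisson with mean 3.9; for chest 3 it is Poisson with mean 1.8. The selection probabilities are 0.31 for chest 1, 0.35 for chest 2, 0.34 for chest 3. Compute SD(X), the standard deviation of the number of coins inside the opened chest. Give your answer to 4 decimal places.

1.9234

Per component, 1: μ=1.05, E[X²]=1.932; 2: μ=3.9, E[X²]=19.11; 3: μ=1.8, E[X²]=5.04.
E[X] = 0.31·1.05 + 0.35·3.9 + 0.34·1.8 = 2.3025.
E[X²] = 0.31·1.932 + 0.35·19.11 + 0.34·5.04 = 9.00102.
Var(X) = E[X²] − (E[X])² = 9.00102 − 5.30151 = 3.69951.
SD(X) = √3.69951 = 1.92341.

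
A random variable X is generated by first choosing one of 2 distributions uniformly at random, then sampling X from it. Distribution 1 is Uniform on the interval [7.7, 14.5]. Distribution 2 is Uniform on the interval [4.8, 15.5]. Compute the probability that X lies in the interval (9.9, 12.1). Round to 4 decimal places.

0.2646

Conditional on each component, P(9.9 < X < 12.1): 1: 0.323529; 2: 0.205607.
By total probability, P(9.9 < X < 12.1) = 0.5·0.323529 + 0.5·0.205607 = 0.264568.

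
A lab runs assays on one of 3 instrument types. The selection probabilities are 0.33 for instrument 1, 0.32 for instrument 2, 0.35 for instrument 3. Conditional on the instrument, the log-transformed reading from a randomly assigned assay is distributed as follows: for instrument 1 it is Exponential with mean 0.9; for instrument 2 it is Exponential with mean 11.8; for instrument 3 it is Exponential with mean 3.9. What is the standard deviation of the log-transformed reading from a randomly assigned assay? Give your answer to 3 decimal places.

Per component, 1: μ=0.9, E[X²]=1.62; 2: μ=11.8, E[X²]=278.48; 3: μ=3.9, E[X²]=30.42.
E[X] = 0.33·0.9 + 0.32·11.8 + 0.35·3.9 = 5.438.
E[X²] = 0.33·1.62 + 0.32·278.48 + 0.35·30.42 = 100.295.
Var(X) = E[X²] − (E[X])² = 100.295 − 29.5718 = 70.7234.
SD(X) = √70.7234 = 8.40972.

8.410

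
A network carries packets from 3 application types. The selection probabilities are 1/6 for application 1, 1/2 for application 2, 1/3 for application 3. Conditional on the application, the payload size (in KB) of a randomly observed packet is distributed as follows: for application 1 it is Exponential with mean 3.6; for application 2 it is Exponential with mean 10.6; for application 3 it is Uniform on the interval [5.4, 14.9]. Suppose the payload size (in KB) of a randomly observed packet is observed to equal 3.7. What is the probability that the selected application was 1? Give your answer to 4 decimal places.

0.3324

Likelihoods f(3.7 | ·): 1: 0.0993892; 2: 0.0665428; 3: 0.
Posterior ∝ prior × likelihood. Numerator for 1: 0.166667·0.0993892 = 0.0165649.
Normalizing constant: 0.166667·0.0993892 + 0.5·0.0665428 + 0.333333·0 = 0.0498362.
P(1 | observation) = 0.0165649 / 0.0498362 = 0.332386.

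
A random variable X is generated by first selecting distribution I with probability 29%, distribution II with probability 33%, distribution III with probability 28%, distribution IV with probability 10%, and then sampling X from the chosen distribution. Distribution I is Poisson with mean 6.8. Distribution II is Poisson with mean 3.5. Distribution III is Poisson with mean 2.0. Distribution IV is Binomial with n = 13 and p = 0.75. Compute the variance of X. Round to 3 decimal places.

10.275

Per component, I: μ=6.8, E[X²]=53.04; II: μ=3.5, E[X²]=15.75; III: μ=2, E[X²]=6; IV: μ=9.75, E[X²]=97.5.
E[X] = 0.29·6.8 + 0.33·3.5 + 0.28·2 + 0.1·9.75 = 4.662.
E[X²] = 0.29·53.04 + 0.33·15.75 + 0.28·6 + 0.1·97.5 = 32.0091.
Var(X) = E[X²] − (E[X])² = 32.0091 − 21.7342 = 10.2749.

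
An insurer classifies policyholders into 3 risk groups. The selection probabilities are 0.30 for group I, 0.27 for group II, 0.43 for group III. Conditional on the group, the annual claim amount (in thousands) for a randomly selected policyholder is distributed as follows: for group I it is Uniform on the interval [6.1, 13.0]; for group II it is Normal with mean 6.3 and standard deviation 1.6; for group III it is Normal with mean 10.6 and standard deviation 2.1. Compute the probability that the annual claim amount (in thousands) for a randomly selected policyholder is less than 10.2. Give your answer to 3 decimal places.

0.629

Conditional on each group, P(X < 10.2): I: 0.594203; II: 0.992605; III: 0.424468.
By total probability, P(X < 10.2) = 0.3·0.594203 + 0.27·0.992605 + 0.43·0.424468 = 0.628786.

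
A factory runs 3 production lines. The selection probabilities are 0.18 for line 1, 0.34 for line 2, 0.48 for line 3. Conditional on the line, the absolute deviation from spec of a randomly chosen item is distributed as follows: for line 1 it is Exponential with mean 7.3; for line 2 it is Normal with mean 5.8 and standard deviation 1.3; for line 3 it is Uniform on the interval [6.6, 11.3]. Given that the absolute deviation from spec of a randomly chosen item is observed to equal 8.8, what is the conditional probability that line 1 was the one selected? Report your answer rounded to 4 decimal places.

Likelihoods f(8.8 | ·): 1: 0.041034; 2: 0.0214073; 3: 0.212766.
Posterior ∝ prior × likelihood. Numerator for 1: 0.18·0.041034 = 0.00738612.
Normalizing constant: 0.18·0.041034 + 0.34·0.0214073 + 0.48·0.212766 = 0.116792.
P(1 | observation) = 0.00738612 / 0.116792 = 0.0632416.

0.0632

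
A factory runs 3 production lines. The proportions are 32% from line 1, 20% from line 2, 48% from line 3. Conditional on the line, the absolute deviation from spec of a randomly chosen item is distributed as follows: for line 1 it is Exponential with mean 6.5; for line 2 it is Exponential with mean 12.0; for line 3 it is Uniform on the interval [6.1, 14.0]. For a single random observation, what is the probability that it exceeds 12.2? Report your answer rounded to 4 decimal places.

0.2307

Conditional on each line, P(X > 12.2): 1: 0.15306; 2: 0.361799; 3: 0.227848.
By total probability, P(X > 12.2) = 0.32·0.15306 + 0.2·0.361799 + 0.48·0.227848 = 0.230706.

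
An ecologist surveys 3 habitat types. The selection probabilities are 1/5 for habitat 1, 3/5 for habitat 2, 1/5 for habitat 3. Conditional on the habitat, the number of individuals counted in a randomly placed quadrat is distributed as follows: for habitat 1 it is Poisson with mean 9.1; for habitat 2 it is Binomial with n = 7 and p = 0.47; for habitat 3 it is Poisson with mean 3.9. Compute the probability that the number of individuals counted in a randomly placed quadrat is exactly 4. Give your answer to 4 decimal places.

0.1980

Conditional on each habitat, P(X = 4): 1: 0.0319062; 2: 0.254265; 3: 0.195119.
By total probability, P(X = 4) = 0.2·0.0319062 + 0.6·0.254265 + 0.2·0.195119 = 0.197964.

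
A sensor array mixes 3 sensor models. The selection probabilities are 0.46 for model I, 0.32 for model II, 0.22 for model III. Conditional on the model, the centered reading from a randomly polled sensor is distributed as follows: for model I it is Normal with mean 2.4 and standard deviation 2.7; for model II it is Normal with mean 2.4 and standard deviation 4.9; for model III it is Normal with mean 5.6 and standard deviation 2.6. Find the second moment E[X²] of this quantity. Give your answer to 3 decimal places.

23.916

For each component E[X²] = Var + (mean)², giving I: 13.05; II: 29.77; III: 38.12.
Overall E[X²] = 0.46·13.05 + 0.32·29.77 + 0.22·38.12 = 23.9158.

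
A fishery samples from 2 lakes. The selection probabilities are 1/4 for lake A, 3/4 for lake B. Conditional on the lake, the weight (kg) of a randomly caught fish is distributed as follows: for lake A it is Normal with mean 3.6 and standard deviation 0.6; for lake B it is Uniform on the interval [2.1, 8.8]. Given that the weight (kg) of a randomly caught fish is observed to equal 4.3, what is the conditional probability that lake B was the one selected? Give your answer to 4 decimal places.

Likelihoods f(4.3 | ·): A: 0.336664; B: 0.149254.
Posterior ∝ prior × likelihood. Numerator for B: 0.75·0.149254 = 0.11194.
Normalizing constant: 0.25·0.336664 + 0.75·0.149254 = 0.196106.
P(B | observation) = 0.11194 / 0.196106 = 0.570814.

0.5708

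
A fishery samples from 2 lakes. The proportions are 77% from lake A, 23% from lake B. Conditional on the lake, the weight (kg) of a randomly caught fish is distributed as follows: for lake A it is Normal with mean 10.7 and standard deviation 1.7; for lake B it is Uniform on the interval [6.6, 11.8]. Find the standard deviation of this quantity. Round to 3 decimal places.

1.773

Per component, A: μ=10.7, E[X²]=117.38; B: μ=9.2, E[X²]=86.8933.
E[X] = 0.77·10.7 + 0.23·9.2 = 10.355.
E[X²] = 0.77·117.38 + 0.23·86.8933 = 110.368.
Var(X) = E[X²] − (E[X])² = 110.368 − 107.226 = 3.14204.
SD(X) = √3.14204 = 1.77258.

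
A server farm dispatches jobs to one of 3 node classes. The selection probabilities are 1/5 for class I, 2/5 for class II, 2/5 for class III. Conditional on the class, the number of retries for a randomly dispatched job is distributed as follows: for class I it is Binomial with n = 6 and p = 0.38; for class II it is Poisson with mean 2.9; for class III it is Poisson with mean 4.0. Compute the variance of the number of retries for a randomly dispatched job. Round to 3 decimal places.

3.504

Per component, I: μ=2.28, E[X²]=6.612; II: μ=2.9, E[X²]=11.31; III: μ=4, E[X²]=20.
E[X] = 0.2·2.28 + 0.4·2.9 + 0.4·4 = 3.216.
E[X²] = 0.2·6.612 + 0.4·11.31 + 0.4·20 = 13.8464.
Var(X) = E[X²] − (E[X])² = 13.8464 − 10.3427 = 3.50374.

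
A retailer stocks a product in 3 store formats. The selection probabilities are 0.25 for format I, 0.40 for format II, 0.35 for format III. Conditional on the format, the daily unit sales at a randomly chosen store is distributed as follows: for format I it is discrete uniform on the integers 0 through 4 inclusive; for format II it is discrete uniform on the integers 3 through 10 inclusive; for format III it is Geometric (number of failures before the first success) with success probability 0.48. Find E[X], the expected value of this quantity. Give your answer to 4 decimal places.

Component means — I: 2; II: 6.5; III: 1.08333.
E[X] = 0.25·2 + 0.4·6.5 + 0.35·1.08333 = 3.47917.

3.4792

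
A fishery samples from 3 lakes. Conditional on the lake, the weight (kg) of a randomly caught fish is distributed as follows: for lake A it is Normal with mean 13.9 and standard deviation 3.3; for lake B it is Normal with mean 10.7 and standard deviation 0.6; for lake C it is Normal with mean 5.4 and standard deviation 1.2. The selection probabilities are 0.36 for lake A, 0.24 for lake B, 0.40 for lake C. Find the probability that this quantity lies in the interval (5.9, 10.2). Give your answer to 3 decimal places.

Conditional on each lake, P(5.9 < X < 10.2): A: 0.123429; B: 0.202328; C: 0.338429.
By total probability, P(5.9 < X < 10.2) = 0.36·0.123429 + 0.24·0.202328 + 0.4·0.338429 = 0.228365.

0.228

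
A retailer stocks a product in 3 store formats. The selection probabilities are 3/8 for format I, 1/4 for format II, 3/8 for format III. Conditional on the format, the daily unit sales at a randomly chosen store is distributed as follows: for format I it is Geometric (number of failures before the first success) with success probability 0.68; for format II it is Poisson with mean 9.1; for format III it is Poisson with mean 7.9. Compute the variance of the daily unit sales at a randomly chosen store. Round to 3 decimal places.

Per component, I: μ=0.470588, E[X²]=0.913495; II: μ=9.1, E[X²]=91.91; III: μ=7.9, E[X²]=70.31.
E[X] = 0.375·0.470588 + 0.25·9.1 + 0.375·7.9 = 5.41397.
E[X²] = 0.375·0.913495 + 0.25·91.91 + 0.375·70.31 = 49.6863.
Var(X) = E[X²] − (E[X])² = 49.6863 − 29.3111 = 20.3752.

20.375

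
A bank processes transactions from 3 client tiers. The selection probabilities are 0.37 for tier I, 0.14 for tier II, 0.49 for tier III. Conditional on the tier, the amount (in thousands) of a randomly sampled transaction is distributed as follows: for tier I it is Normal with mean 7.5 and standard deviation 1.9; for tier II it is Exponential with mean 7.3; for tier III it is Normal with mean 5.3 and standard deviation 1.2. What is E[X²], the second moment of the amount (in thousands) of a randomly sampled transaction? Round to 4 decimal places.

For each component E[X²] = Var + (mean)², giving I: 59.86; II: 106.58; III: 29.53.
Overall E[X²] = 0.37·59.86 + 0.14·106.58 + 0.49·29.53 = 51.5391.

51.5391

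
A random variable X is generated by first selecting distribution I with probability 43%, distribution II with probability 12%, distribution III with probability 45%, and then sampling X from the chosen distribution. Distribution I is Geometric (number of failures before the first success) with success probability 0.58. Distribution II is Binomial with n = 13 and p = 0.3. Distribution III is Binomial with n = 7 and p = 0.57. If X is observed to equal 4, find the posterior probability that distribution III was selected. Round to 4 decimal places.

Likelihoods P(X=4 | ·): I: 0.0180478; II: 0.233708; III: 0.293747.
Posterior ∝ prior × likelihood. Numerator for III: 0.45·0.293747 = 0.132186.
Normalizing constant: 0.43·0.0180478 + 0.12·0.233708 + 0.45·0.293747 = 0.167991.
P(III | observation) = 0.132186 / 0.167991 = 0.786861.

0.7869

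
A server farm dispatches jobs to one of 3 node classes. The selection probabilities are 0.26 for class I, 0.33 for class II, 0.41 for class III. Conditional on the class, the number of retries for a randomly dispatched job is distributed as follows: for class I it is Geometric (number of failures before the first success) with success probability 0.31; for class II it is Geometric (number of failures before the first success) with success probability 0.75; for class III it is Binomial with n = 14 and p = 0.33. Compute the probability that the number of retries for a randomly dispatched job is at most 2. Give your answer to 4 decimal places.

Conditional on each class, P(X ≤ 2): I: 0.671491; II: 0.984375; III: 0.110092.
By total probability, P(X ≤ 2) = 0.26·0.671491 + 0.33·0.984375 + 0.41·0.110092 = 0.544569.

0.5446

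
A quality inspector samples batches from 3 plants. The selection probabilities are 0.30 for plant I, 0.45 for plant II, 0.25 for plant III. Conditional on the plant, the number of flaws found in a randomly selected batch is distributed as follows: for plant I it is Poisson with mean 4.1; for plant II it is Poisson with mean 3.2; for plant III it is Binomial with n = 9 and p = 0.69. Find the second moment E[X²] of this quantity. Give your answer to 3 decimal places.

For each component E[X²] = Var + (mean)², giving I: 20.91; II: 13.44; III: 40.4892.
Overall E[X²] = 0.3·20.91 + 0.45·13.44 + 0.25·40.4892 = 22.4433.

22.443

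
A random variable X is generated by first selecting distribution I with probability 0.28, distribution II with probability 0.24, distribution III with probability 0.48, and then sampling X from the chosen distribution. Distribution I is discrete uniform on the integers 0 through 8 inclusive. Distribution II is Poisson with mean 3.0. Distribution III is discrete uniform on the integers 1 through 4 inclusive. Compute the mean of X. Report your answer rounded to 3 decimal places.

3.040

Component means — I: 4; II: 3; III: 2.5.
E[X] = 0.28·4 + 0.24·3 + 0.48·2.5 = 3.04.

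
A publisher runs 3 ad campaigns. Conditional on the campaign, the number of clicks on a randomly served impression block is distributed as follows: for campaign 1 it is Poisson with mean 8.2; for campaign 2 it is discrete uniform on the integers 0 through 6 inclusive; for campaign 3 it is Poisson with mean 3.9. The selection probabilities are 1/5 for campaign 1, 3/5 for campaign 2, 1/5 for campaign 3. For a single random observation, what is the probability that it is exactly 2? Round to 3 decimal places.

Conditional on each campaign, P(X = 2): 1: 0.00923385; 2: 0.142857; 3: 0.15394.
By total probability, P(X = 2) = 0.2·0.00923385 + 0.6·0.142857 + 0.2·0.15394 = 0.118349.

0.118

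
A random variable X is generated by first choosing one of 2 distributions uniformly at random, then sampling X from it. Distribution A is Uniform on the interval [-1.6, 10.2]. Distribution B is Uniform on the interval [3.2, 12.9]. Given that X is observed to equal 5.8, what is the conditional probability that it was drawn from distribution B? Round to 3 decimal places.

Likelihoods f(5.8 | ·): A: 0.0847458; B: 0.103093.
Posterior ∝ prior × likelihood. Numerator for B: 0.5·0.103093 = 0.0515464.
Normalizing constant: 0.5·0.0847458 + 0.5·0.103093 = 0.0939193.
P(B | observation) = 0.0515464 / 0.0939193 = 0.548837.

0.549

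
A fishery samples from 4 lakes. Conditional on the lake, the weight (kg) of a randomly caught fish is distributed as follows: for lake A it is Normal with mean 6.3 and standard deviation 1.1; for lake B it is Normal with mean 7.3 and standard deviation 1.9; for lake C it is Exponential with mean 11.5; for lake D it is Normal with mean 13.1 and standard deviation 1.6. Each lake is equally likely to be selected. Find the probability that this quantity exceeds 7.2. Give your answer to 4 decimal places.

0.5655

Conditional on each lake, P(X > 7.2): A: 0.206627; B: 0.520987; C: 0.53468; D: 0.999887.
By total probability, P(X > 7.2) = 0.25·0.206627 + 0.25·0.520987 + 0.25·0.53468 + 0.25·0.999887 = 0.565545.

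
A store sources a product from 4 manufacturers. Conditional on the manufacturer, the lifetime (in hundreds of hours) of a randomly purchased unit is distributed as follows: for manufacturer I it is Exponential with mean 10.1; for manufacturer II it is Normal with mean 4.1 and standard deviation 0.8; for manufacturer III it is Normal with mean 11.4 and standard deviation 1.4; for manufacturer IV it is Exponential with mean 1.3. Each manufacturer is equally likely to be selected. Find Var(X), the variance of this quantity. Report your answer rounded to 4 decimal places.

43.9669

Per component, I: μ=10.1, E[X²]=204.02; II: μ=4.1, E[X²]=17.45; III: μ=11.4, E[X²]=131.92; IV: μ=1.3, E[X²]=3.38.
E[X] = 0.25·10.1 + 0.25·4.1 + 0.25·11.4 + 0.25·1.3 = 6.725.
E[X²] = 0.25·204.02 + 0.25·17.45 + 0.25·131.92 + 0.25·3.38 = 89.1925.
Var(X) = E[X²] − (E[X])² = 89.1925 − 45.2256 = 43.9669.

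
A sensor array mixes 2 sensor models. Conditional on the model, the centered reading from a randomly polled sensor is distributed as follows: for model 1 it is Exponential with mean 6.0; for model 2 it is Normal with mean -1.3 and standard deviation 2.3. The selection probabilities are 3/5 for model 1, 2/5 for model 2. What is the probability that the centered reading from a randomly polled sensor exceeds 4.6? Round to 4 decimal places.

Conditional on each model, P(X > 4.6): 1: 0.464559; 2: 0.00515556.
By total probability, P(X > 4.6) = 0.6·0.464559 + 0.4·0.00515556 = 0.280798.

0.2808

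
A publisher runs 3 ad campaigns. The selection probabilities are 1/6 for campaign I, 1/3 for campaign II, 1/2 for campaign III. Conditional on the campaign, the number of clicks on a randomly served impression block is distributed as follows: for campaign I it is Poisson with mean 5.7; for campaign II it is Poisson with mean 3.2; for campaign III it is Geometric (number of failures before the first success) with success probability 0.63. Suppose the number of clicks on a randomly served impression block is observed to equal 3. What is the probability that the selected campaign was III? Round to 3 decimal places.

Likelihoods P(X=3 | ·): I: 0.103275; II: 0.222616; III: 0.0319114.
Posterior ∝ prior × likelihood. Numerator for III: 0.5·0.0319114 = 0.0159557.
Normalizing constant: 0.166667·0.103275 + 0.333333·0.222616 + 0.5·0.0319114 = 0.107374.
P(III | observation) = 0.0159557 / 0.107374 = 0.1486.

0.149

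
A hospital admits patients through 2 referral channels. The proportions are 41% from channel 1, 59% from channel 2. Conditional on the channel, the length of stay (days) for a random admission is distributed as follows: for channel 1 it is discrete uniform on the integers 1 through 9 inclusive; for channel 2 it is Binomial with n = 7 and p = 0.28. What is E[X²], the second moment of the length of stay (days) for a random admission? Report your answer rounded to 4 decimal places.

16.0825

For each component E[X²] = Var + (mean)², giving 1: 31.6667; 2: 5.2528.
Overall E[X²] = 0.41·31.6667 + 0.59·5.2528 = 16.0825.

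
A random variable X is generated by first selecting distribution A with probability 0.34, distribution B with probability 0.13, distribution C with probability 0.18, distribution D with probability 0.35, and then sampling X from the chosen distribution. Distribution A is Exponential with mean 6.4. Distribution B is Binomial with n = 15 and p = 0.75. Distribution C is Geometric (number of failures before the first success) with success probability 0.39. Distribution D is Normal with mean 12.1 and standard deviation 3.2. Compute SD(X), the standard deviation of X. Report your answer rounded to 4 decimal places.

5.8444

Per component, A: μ=6.4, E[X²]=81.92; B: μ=11.25, E[X²]=129.375; C: μ=1.5641, E[X²]=6.45694; D: μ=12.1, E[X²]=156.65.
E[X] = 0.34·6.4 + 0.13·11.25 + 0.18·1.5641 + 0.35·12.1 = 8.15504.
E[X²] = 0.34·81.92 + 0.13·129.375 + 0.18·6.45694 + 0.35·156.65 = 100.661.
Var(X) = E[X²] − (E[X])² = 100.661 − 66.5047 = 34.1566.
SD(X) = √34.1566 = 5.84437.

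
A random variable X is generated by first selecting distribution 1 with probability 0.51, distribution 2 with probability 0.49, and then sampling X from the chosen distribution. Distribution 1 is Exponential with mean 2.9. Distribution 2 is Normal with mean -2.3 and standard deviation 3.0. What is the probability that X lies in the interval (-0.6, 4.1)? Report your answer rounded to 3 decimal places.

Conditional on each component, P(-0.6 < X < 4.1): 1: 0.756781; 2: 0.269022.
By total probability, P(-0.6 < X < 4.1) = 0.51·0.756781 + 0.49·0.269022 = 0.517779.

0.518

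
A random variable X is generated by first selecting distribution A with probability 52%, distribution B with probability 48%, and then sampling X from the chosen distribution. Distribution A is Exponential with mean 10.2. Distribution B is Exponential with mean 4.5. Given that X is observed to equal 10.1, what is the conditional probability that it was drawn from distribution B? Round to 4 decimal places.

0.3738

Likelihoods f(10.1 | ·): A: 0.0364219; B: 0.0235525.
Posterior ∝ prior × likelihood. Numerator for B: 0.48·0.0235525 = 0.0113052.
Normalizing constant: 0.52·0.0364219 + 0.48·0.0235525 = 0.0302446.
P(B | observation) = 0.0113052 / 0.0302446 = 0.373793.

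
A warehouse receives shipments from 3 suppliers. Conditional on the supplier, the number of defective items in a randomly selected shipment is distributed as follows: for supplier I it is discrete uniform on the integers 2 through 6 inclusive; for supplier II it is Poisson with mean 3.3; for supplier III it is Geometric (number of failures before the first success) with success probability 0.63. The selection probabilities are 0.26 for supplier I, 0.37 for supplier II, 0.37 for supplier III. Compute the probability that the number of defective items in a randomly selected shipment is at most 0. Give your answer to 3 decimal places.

0.247

Conditional on each supplier, P(X ≤ 0): I: 0; II: 0.0368832; III: 0.63.
By total probability, P(X ≤ 0) = 0.26·0 + 0.37·0.0368832 + 0.37·0.63 = 0.246747.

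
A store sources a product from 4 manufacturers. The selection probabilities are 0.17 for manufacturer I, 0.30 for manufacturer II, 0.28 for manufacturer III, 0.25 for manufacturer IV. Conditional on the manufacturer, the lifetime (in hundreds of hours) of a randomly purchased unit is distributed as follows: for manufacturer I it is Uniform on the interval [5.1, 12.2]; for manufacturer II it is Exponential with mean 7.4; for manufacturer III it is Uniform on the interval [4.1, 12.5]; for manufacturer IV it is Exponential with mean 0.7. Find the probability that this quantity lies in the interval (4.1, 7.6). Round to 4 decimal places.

Conditional on each manufacturer, P(4.1 < X < 7.6): I: 0.352113; II: 0.216546; III: 0.416667; IV: 0.00284014.
By total probability, P(4.1 < X < 7.6) = 0.17·0.352113 + 0.3·0.216546 + 0.28·0.416667 + 0.25·0.00284014 = 0.2422.

0.2422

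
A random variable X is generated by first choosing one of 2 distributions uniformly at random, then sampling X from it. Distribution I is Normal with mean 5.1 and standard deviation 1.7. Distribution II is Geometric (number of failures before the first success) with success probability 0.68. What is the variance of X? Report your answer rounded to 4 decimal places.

7.1489

Per component, I: μ=5.1, E[X²]=28.9; II: μ=0.470588, E[X²]=0.913495.
E[X] = 0.5·5.1 + 0.5·0.470588 = 2.78529.
E[X²] = 0.5·28.9 + 0.5·0.913495 = 14.9067.
Var(X) = E[X²] − (E[X])² = 14.9067 − 7.75786 = 7.14888.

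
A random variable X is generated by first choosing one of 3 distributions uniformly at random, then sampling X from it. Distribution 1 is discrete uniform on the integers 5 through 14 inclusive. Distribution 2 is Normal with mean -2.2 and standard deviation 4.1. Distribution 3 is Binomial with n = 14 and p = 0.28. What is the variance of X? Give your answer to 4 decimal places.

Per component, 1: μ=9.5, E[X²]=98.5; 2: μ=-2.2, E[X²]=21.65; 3: μ=3.92, E[X²]=18.1888.
E[X] = 0.333333·9.5 + 0.333333·-2.2 + 0.333333·3.92 = 3.74.
E[X²] = 0.333333·98.5 + 0.333333·21.65 + 0.333333·18.1888 = 46.1129.
Var(X) = E[X²] − (E[X])² = 46.1129 − 13.9876 = 32.1253.

32.1253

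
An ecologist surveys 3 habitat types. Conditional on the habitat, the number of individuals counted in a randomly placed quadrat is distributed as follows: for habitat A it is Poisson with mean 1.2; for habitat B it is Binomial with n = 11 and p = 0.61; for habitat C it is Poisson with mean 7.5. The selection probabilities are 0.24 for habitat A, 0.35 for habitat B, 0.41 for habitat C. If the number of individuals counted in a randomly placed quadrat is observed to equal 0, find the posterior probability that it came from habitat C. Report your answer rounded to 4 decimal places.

0.0031

Likelihoods P(X=0 | ·): A: 0.301194; B: 3.17476e-05; C: 0.000553084.
Posterior ∝ prior × likelihood. Numerator for C: 0.41·0.000553084 = 0.000226765.
Normalizing constant: 0.24·0.301194 + 0.35·3.17476e-05 + 0.41·0.000553084 = 0.0725245.
P(C | observation) = 0.000226765 / 0.0725245 = 0.00312673.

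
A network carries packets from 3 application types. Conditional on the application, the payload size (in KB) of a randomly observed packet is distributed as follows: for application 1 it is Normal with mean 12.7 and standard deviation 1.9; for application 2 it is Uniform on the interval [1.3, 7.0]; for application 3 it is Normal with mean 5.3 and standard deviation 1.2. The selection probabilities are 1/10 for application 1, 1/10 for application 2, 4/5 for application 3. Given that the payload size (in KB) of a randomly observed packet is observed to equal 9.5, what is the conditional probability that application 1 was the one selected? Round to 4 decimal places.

Likelihoods f(9.5 | ·): 1: 0.0508398; 2: 0; 3: 0.000727236.
Posterior ∝ prior × likelihood. Numerator for 1: 0.1·0.0508398 = 0.00508398.
Normalizing constant: 0.1·0.0508398 + 0.1·0 + 0.8·0.000727236 = 0.00566577.
P(1 | observation) = 0.00508398 / 0.00566577 = 0.897315.

0.8973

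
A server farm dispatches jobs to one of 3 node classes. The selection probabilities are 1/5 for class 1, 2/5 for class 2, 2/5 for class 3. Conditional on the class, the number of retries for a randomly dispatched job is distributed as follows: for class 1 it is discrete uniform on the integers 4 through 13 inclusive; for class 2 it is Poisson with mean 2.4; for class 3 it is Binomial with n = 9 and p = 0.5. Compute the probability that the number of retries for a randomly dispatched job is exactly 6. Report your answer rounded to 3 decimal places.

0.095

Conditional on each class, P(X = 6): 1: 0.1; 2: 0.0240784; 3: 0.164062.
By total probability, P(X = 6) = 0.2·0.1 + 0.4·0.0240784 + 0.4·0.164062 = 0.0952564.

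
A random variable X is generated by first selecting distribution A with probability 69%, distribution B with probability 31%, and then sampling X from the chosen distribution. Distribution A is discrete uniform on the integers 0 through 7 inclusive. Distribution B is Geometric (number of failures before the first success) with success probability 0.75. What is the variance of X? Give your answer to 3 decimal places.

5.905

Per component, A: μ=3.5, E[X²]=17.5; B: μ=0.333333, E[X²]=0.555556.
E[X] = 0.69·3.5 + 0.31·0.333333 = 2.51833.
E[X²] = 0.69·17.5 + 0.31·0.555556 = 12.2472.
Var(X) = E[X²] − (E[X])² = 12.2472 − 6.342 = 5.90522.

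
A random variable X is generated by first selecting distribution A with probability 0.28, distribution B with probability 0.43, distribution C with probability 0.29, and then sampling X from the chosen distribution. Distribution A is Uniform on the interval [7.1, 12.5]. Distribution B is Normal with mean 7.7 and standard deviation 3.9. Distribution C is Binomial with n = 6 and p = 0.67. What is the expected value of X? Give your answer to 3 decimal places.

Component means — A: 9.8; B: 7.7; C: 4.02.
E[X] = 0.28·9.8 + 0.43·7.7 + 0.29·4.02 = 7.2208.

7.221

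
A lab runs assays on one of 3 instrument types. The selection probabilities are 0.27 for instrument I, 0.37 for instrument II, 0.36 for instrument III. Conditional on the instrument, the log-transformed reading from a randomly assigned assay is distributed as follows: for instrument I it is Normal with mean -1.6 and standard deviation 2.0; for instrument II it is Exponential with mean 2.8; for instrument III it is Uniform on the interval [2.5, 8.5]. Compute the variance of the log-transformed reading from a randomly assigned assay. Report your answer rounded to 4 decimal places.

Per component, I: μ=-1.6, E[X²]=6.56; II: μ=2.8, E[X²]=15.68; III: μ=5.5, E[X²]=33.25.
E[X] = 0.27·-1.6 + 0.37·2.8 + 0.36·5.5 = 2.584.
E[X²] = 0.27·6.56 + 0.37·15.68 + 0.36·33.25 = 19.5428.
Var(X) = E[X²] − (E[X])² = 19.5428 − 6.67706 = 12.8657.

12.8657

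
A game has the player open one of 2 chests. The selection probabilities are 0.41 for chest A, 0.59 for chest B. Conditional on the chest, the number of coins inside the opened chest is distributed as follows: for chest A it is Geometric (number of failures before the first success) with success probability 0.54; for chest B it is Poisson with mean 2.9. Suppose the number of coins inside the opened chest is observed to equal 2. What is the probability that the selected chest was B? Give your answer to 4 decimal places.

Likelihoods P(X=2 | ·): A: 0.114264; B: 0.231373.
Posterior ∝ prior × likelihood. Numerator for B: 0.59·0.231373 = 0.13651.
Normalizing constant: 0.41·0.114264 + 0.59·0.231373 = 0.183358.
P(B | observation) = 0.13651 / 0.183358 = 0.744499.

0.7445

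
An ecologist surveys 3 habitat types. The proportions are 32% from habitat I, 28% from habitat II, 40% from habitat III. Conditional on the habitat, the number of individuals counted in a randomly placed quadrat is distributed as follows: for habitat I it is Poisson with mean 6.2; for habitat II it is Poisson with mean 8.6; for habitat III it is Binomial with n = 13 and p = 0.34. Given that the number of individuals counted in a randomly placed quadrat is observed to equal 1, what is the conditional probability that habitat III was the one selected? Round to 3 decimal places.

0.730

Likelihoods P(X=1 | ·): I: 0.0125825; II: 0.00158331; III: 0.030196.
Posterior ∝ prior × likelihood. Numerator for III: 0.4·0.030196 = 0.0120784.
Normalizing constant: 0.32·0.0125825 + 0.28·0.00158331 + 0.4·0.030196 = 0.0165481.
P(III | observation) = 0.0120784 / 0.0165481 = 0.729896.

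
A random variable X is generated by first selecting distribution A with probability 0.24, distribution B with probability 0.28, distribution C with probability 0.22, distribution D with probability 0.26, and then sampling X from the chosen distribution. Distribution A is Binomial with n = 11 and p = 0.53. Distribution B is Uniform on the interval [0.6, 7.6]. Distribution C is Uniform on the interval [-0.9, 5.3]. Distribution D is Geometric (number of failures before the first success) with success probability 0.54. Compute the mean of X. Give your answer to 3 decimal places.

Component means — A: 5.83; B: 4.1; C: 2.2; D: 0.851852.
E[X] = 0.24·5.83 + 0.28·4.1 + 0.22·2.2 + 0.26·0.851852 = 3.25268.

3.253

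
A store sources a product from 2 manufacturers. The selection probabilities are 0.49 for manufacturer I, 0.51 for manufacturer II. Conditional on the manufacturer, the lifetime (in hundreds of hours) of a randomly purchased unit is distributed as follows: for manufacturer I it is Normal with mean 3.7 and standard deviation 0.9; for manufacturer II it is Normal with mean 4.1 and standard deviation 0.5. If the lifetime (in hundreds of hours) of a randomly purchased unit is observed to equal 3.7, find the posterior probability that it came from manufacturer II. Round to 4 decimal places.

Likelihoods f(3.7 | ·): I: 0.443269; II: 0.579383.
Posterior ∝ prior × likelihood. Numerator for II: 0.51·0.579383 = 0.295485.
Normalizing constant: 0.49·0.443269 + 0.51·0.579383 = 0.512687.
P(II | observation) = 0.295485 / 0.512687 = 0.576346.

0.5763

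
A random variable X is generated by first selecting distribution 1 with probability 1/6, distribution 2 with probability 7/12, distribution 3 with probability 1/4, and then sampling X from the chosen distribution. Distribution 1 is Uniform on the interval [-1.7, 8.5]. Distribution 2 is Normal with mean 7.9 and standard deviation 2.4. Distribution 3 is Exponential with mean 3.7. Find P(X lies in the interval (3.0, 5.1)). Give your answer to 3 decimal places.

Conditional on each component, P(3.0 < X < 5.1): 1: 0.205882; 2: 0.10108; 3: 0.192511.
By total probability, P(3.0 < X < 5.1) = 0.166667·0.205882 + 0.583333·0.10108 + 0.25·0.192511 = 0.141405.

0.141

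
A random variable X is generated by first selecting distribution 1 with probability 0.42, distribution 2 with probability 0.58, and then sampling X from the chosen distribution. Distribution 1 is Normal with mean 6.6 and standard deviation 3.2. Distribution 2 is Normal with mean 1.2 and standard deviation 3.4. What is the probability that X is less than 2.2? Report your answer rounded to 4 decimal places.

Conditional on each component, P(X < 2.2): 1: 0.0845657; 2: 0.615666.
By total probability, P(X < 2.2) = 0.42·0.0845657 + 0.58·0.615666 = 0.392604.

0.3926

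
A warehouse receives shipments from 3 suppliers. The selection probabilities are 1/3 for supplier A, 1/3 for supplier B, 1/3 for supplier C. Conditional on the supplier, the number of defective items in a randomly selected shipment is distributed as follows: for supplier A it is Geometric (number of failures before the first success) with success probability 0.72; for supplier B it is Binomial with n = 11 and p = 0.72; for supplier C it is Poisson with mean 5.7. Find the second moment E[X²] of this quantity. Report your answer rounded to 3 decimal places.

34.608

For each component E[X²] = Var + (mean)², giving A: 0.691358; B: 64.944; C: 38.19.
Overall E[X²] = 0.333333·0.691358 + 0.333333·64.944 + 0.333333·38.19 = 34.6085.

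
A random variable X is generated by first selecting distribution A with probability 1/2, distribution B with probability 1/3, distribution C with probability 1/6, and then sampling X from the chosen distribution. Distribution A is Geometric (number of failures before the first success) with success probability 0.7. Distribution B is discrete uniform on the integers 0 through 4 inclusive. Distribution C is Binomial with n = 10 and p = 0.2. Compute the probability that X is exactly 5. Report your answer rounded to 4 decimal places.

Conditional on each component, P(X = 5): A: 0.001701; B: 0; C: 0.0264241.
By total probability, P(X = 5) = 0.5·0.001701 + 0.333333·0 + 0.166667·0.0264241 = 0.00525452.

0.0053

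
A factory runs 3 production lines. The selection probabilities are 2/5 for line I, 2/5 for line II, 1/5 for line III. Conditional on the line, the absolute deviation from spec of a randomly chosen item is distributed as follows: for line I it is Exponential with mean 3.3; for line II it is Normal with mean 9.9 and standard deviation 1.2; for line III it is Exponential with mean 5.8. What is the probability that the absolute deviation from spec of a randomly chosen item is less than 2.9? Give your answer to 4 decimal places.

0.3126

Conditional on each line, P(X < 2.9): I: 0.584714; II: 2.71654e-09; III: 0.393469.
By total probability, P(X < 2.9) = 0.4·0.584714 + 0.4·2.71654e-09 + 0.2·0.393469 = 0.312579.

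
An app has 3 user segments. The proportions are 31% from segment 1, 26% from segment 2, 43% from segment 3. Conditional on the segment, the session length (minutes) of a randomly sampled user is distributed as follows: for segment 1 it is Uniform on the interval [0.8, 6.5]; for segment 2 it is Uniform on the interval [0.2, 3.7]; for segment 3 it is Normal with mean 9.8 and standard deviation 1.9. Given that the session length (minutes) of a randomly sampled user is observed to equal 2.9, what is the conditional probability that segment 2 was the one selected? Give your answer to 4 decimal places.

0.5768

Likelihoods f(2.9 | ·): 1: 0.175439; 2: 0.285714; 3: 0.000287302.
Posterior ∝ prior × likelihood. Numerator for 2: 0.26·0.285714 = 0.0742857.
Normalizing constant: 0.31·0.175439 + 0.26·0.285714 + 0.43·0.000287302 = 0.128795.
P(2 | observation) = 0.0742857 / 0.128795 = 0.576774.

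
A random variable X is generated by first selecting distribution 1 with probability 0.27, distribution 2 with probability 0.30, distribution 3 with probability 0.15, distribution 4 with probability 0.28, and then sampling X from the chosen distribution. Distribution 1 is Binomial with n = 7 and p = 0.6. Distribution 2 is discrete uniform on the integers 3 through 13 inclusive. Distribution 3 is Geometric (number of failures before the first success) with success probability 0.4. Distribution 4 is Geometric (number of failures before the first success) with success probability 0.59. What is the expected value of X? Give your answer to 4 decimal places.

Component means — 1: 4.2; 2: 8; 3: 1.5; 4: 0.694915.
E[X] = 0.27·4.2 + 0.3·8 + 0.15·1.5 + 0.28·0.694915 = 3.95358.

3.9536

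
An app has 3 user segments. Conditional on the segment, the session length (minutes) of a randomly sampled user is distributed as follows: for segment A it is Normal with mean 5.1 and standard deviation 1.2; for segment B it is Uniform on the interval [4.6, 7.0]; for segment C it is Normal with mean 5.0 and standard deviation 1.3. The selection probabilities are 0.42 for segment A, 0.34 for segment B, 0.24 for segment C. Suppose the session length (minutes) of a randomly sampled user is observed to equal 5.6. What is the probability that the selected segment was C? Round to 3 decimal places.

Likelihoods f(5.6 | ·): A: 0.30481; B: 0.416667; C: 0.275874.
Posterior ∝ prior × likelihood. Numerator for C: 0.24·0.275874 = 0.0662097.
Normalizing constant: 0.42·0.30481 + 0.34·0.416667 + 0.24·0.275874 = 0.335897.
P(C | observation) = 0.0662097 / 0.335897 = 0.197113.

0.197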